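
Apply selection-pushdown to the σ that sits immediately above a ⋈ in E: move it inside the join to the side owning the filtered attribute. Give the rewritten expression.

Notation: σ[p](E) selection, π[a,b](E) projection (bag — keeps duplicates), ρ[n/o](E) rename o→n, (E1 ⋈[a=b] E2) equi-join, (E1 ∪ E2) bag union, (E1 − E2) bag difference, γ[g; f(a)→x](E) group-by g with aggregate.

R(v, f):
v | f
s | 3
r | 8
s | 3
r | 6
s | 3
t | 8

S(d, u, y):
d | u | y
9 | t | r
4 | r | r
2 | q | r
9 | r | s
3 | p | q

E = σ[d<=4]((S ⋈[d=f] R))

σ filters on d, owned by the left side.
E' = (σ[d<=4](S) ⋈[d=f] R)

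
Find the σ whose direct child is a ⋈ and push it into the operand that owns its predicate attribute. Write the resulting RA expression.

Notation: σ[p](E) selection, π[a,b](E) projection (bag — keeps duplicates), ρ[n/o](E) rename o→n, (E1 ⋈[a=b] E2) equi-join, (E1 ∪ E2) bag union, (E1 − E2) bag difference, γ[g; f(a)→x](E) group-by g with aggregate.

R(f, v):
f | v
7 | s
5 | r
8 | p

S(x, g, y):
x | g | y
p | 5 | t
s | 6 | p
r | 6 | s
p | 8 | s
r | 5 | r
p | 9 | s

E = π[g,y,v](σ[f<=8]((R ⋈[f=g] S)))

σ filters on f, owned by the left side.
E' = π[g,y,v]((σ[f<=8](R) ⋈[f=g] S))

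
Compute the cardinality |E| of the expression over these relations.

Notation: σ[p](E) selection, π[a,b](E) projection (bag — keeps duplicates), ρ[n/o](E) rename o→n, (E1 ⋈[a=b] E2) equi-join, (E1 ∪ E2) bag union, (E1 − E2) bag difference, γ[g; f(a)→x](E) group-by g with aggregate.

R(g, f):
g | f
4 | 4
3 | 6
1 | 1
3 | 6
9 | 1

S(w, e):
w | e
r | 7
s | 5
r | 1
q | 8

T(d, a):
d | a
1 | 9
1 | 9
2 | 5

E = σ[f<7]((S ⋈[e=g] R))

Stepwise |·|:
  S → 4
  R → 5
  (S ⋈[e=g] R) → 1
  σ[f<7]((S ⋈[e=g] R)) → 1

|E| = 1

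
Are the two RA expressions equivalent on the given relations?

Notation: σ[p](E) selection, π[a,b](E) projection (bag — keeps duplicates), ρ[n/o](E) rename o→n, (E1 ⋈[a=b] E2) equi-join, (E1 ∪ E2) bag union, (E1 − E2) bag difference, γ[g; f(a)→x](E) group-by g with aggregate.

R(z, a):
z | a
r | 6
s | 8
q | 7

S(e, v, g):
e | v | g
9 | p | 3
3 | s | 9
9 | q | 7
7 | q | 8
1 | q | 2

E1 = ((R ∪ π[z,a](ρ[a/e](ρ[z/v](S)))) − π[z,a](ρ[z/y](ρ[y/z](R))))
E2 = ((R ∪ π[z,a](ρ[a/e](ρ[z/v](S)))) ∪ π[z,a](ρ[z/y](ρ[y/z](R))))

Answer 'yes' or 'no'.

E1 stepwise |·|:
  R → 3
  S → 5
  ρ[z/v](S) → 5
  ρ[a/e](ρ[z/v](S)) → 5
  π[z,a](ρ[a/e](ρ[z/v](S))) → 5
  (R ∪ π[z,a](ρ[a/e](ρ[z/v](S)))) → 8
  R → 3
  ρ[y/z](R) → 3
  ρ[z/y](ρ[y/z](R)) → 3
  π[z,a](ρ[z/y](ρ[y/z](R))) → 3
  ((R ∪ π[z,a](ρ[a/e](ρ[z/v](S)))) − π[z,a](ρ[z/y](ρ[y/z](R)))) → 5
E2 stepwise |·|:
  R → 3
  S → 5
  ρ[z/v](S) → 5
  ρ[a/e](ρ[z/v](S)) → 5
  π[z,a](ρ[a/e](ρ[z/v](S))) → 5
  (R ∪ π[z,a](ρ[a/e](ρ[z/v](S)))) → 8
  R → 3
  ρ[y/z](R) → 3
  ρ[z/y](ρ[y/z](R)) → 3
  π[z,a](ρ[z/y](ρ[y/z](R))) → 3
  ((R ∪ π[z,a](ρ[a/e](ρ[z/v](S)))) ∪ π[z,a](ρ[z/y](ρ[y/z](R)))) → 11

E1 result:
z | a
p | 9
q | 1
q | 7
q | 9
s | 3
E2 result:
z | a
p | 9
q | 1
q | 7
q | 7
q | 7
q | 9
r | 6
r | 6
s | 3
s | 8
s | 8
Witness: ('q', 7) appears 1× in E1 but 3× in E2.

no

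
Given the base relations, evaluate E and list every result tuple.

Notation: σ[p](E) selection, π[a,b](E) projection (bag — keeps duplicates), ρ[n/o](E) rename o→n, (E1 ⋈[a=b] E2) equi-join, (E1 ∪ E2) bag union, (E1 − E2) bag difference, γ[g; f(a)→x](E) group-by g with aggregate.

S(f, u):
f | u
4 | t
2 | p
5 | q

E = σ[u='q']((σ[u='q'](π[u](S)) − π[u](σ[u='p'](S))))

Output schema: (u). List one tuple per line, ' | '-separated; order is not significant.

Stepwise |·|:
  S → 3
  π[u](S) → 3
  σ[u='q'](π[u](S)) → 1
  S → 3
  σ[u='p'](S) → 1
  π[u](σ[u='p'](S)) → 1
  (σ[u='q'](π[u](S)) − π[u](σ[u='p'](S))) → 1
  σ[u='q']((σ[u='q'](π[u](S)) − π[u](σ[u='p'](S)))) → 1

== RESULT ==
u
q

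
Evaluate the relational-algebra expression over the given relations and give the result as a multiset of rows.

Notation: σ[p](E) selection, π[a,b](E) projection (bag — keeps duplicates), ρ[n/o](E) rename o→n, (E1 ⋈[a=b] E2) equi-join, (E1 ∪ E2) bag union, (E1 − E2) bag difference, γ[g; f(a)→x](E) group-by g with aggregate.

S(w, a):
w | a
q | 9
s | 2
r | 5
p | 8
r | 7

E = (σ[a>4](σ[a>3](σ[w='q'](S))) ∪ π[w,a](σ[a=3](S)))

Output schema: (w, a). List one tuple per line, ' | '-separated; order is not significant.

Row counts bottom-up:
  S → 5
  σ[w='q'](S) → 1
  σ[a>3](σ[w='q'](S)) → 1
  σ[a>4](σ[a>3](σ[w='q'](S))) → 1
  S → 5
  σ[a=3](S) → 0
  π[w,a](σ[a=3](S)) → 0
  (σ[a>4](σ[a>3](σ[w='q'](S))) ∪ π[w,a](σ[a=3](S))) → 1

== RESULT ==
w | a
q | 9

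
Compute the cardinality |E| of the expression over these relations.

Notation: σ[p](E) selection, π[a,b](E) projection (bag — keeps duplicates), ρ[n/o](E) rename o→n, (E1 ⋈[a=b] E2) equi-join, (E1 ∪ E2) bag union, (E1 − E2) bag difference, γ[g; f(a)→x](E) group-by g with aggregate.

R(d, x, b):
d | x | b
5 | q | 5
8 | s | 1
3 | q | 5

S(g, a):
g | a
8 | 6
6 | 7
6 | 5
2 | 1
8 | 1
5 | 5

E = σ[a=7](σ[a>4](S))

Per-node cardinality:
  S → 6
  σ[a>4](S) → 4
  σ[a=7](σ[a>4](S)) → 1

|E| = 1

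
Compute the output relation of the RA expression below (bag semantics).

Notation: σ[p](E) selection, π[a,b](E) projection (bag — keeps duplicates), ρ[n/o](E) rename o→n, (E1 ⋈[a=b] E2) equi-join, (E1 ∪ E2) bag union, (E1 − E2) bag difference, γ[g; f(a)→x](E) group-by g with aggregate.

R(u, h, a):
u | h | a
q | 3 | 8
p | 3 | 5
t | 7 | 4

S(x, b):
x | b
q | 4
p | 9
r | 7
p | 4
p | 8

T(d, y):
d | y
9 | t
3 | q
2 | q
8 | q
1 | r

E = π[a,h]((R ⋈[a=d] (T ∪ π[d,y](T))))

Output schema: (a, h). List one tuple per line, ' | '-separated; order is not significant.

Stepwise |·|:
  R → 3
  T → 5
  T → 5
  π[d,y](T) → 5
  (T ∪ π[d,y](T)) → 10
  (R ⋈[a=d] (T ∪ π[d,y](T))) → 2
  π[a,h]((R ⋈[a=d] (T ∪ π[d,y](T)))) → 2

== RESULT ==
a | h
8 | 3
8 | 3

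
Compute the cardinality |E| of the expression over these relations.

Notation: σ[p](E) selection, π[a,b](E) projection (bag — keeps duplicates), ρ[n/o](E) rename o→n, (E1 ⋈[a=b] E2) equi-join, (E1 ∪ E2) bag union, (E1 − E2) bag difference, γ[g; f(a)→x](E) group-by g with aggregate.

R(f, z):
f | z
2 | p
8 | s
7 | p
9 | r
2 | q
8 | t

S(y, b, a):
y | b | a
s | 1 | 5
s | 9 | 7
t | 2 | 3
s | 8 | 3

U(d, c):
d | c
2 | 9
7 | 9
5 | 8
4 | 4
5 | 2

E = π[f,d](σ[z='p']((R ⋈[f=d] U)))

Per-node cardinality:
  R → 6
  U → 5
  (R ⋈[f=d] U) → 3
  σ[z='p']((R ⋈[f=d] U)) → 2
  π[f,d](σ[z='p']((R ⋈[f=d] U))) → 2

|E| = 2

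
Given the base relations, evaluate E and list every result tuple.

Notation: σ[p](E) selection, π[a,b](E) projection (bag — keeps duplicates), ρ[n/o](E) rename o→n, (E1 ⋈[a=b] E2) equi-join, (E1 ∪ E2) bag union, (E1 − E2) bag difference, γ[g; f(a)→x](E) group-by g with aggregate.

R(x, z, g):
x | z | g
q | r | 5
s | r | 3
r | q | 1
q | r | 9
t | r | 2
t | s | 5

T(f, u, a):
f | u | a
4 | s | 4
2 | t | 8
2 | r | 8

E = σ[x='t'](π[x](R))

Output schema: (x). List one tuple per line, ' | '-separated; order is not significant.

Subexpression sizes:
  R → 6
  π[x](R) → 6
  σ[x='t'](π[x](R)) → 2

== RESULT ==
x
t
t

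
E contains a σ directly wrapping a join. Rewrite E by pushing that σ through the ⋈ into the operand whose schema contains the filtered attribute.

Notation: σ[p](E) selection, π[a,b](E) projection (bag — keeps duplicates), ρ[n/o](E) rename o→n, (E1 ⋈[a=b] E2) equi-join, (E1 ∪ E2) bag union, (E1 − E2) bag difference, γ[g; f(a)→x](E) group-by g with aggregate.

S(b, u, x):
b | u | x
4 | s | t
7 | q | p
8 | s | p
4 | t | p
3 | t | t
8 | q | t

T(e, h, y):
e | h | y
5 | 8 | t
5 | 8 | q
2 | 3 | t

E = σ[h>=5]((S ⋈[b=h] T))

σ filters on h, owned by the right side.
E' = (S ⋈[b=h] σ[h>=5](T))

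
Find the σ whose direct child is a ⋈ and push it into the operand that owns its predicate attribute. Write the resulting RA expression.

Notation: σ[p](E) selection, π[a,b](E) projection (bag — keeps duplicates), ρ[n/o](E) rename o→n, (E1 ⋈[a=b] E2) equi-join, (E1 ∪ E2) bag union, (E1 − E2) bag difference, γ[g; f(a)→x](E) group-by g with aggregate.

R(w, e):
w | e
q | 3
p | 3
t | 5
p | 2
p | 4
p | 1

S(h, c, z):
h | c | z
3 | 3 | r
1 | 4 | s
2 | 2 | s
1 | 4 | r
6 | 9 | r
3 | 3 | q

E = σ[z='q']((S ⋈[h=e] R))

σ filters on z, owned by the left side.
E' = (σ[z='q'](S) ⋈[h=e] R)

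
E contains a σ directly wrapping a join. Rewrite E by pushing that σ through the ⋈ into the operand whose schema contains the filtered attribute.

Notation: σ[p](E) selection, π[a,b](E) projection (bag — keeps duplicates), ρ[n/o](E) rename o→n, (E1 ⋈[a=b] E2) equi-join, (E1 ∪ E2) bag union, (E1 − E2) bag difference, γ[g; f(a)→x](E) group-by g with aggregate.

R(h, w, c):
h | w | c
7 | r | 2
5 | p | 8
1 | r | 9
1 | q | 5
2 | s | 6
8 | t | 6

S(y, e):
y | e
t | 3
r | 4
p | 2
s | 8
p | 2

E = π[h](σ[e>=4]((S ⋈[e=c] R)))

σ filters on e, owned by the left side.
E' = π[h]((σ[e>=4](S) ⋈[e=c] R))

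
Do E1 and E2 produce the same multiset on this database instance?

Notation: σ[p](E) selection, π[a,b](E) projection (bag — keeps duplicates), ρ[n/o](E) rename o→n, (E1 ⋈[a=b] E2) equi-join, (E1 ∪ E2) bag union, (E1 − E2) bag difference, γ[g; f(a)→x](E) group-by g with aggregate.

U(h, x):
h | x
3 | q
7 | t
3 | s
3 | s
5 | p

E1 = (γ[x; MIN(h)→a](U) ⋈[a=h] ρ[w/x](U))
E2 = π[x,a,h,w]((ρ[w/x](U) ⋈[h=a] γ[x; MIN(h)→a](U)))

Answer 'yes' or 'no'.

E1 per-node cardinality:
  U → 5
  γ[x; MIN(h)→a](U) → 4
  U → 5
  ρ[w/x](U) → 5
  (γ[x; MIN(h)→a](U) ⋈[a=h] ρ[w/x](U)) → 8
E2 per-node cardinality:
  U → 5
  ρ[w/x](U) → 5
  U → 5
  γ[x; MIN(h)→a](U) → 4
  (ρ[w/x](U) ⋈[h=a] γ[x; MIN(h)→a](U)) → 8
  π[x,a,h,w]((ρ[w/x](U) ⋈[h=a] γ[x; MIN(h)→a](U))) → 8

E1 and E2 produce the same multiset:
x | a | h | w
p | 5 | 5 | p
q | 3 | 3 | q
q | 3 | 3 | s
q | 3 | 3 | s
s | 3 | 3 | q
s | 3 | 3 | s
s | 3 | 3 | s
t | 7 | 7 | t

yes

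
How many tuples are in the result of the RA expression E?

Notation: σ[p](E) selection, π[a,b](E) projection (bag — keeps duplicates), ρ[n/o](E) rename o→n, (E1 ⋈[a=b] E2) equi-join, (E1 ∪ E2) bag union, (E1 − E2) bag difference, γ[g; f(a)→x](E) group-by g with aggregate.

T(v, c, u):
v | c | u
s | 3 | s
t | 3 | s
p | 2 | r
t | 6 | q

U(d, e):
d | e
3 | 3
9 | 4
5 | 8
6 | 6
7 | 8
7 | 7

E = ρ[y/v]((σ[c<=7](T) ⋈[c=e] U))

Subexpression sizes:
  T → 4
  σ[c<=7](T) → 4
  U → 6
  (σ[c<=7](T) ⋈[c=e] U) → 3
  ρ[y/v]((σ[c<=7](T) ⋈[c=e] U)) → 3

|E| = 3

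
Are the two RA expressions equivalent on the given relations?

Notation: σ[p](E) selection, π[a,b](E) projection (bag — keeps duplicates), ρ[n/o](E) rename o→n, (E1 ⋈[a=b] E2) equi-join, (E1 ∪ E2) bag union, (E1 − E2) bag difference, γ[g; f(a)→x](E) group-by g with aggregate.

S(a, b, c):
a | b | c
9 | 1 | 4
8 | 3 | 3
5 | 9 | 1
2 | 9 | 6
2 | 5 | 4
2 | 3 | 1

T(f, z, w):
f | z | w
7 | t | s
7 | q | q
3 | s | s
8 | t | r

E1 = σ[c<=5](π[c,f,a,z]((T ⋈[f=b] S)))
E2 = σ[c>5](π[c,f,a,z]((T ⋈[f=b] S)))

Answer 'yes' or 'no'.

E1 subexpression sizes:
  T → 4
  S → 6
  (T ⋈[f=b] S) → 2
  π[c,f,a,z]((T ⋈[f=b] S)) → 2
  σ[c<=5](π[c,f,a,z]((T ⋈[f=b] S))) → 2
E2 subexpression sizes:
  T → 4
  S → 6
  (T ⋈[f=b] S) → 2
  π[c,f,a,z]((T ⋈[f=b] S)) → 2
  σ[c>5](π[c,f,a,z]((T ⋈[f=b] S))) → 0

E1 result:
c | f | a | z
1 | 3 | 2 | s
3 | 3 | 8 | s
E2 result:
c | f | a | z
(0 rows)
Witness: (3, 3, 8, 's') appears 1× in E1 but 0× in E2.

no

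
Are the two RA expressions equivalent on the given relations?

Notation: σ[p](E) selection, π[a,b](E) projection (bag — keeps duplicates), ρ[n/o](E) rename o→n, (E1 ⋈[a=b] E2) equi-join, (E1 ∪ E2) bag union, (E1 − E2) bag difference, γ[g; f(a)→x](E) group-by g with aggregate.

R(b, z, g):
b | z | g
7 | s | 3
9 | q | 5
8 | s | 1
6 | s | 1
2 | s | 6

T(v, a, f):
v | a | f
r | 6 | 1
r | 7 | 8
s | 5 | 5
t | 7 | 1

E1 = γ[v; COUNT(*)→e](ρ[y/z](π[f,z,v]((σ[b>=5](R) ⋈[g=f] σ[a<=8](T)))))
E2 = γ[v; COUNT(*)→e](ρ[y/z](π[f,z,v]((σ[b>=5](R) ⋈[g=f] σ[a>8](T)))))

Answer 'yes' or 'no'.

E1 stepwise |·|:
  R → 5
  σ[b>=5](R) → 4
  T → 4
  σ[a<=8](T) → 4
  (σ[b>=5](R) ⋈[g=f] σ[a<=8](T)) → 5
  π[f,z,v]((σ[b>=5](R) ⋈[g=f] σ[a<=8](T))) → 5
  ρ[y/z](π[f,z,v]((σ[b>=5](R) ⋈[g=f] σ[a<=8](T)))) → 5
  γ[v; COUNT(*)→e](ρ[y/z](π[f,z,v]((σ[b>=5](R) ⋈[g=f] σ[a<=8](T))))) → 3
E2 stepwise |·|:
  R → 5
  σ[b>=5](R) → 4
  T → 4
  σ[a>8](T) → 0
  (σ[b>=5](R) ⋈[g=f] σ[a>8](T)) → 0
  π[f,z,v]((σ[b>=5](R) ⋈[g=f] σ[a>8](T))) → 0
  ρ[y/z](π[f,z,v]((σ[b>=5](R) ⋈[g=f] σ[a>8](T)))) → 0
  γ[v; COUNT(*)→e](ρ[y/z](π[f,z,v]((σ[b>=5](R) ⋈[g=f] σ[a>8](T))))) → 0

E1 result:
v | e
r | 2
s | 1
t | 2
E2 result:
v | e
(0 rows)
Witness: ('r', 2) appears 1× in E1 but 0× in E2.

no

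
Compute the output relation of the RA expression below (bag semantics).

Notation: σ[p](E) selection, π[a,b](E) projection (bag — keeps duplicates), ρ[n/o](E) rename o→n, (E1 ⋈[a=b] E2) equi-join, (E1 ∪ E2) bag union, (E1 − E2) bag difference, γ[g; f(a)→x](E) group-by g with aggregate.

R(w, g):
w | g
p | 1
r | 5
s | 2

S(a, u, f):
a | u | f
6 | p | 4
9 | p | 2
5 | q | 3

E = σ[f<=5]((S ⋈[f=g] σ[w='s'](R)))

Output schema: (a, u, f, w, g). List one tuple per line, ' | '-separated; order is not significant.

Subexpression sizes:
  S → 3
  R → 3
  σ[w='s'](R) → 1
  (S ⋈[f=g] σ[w='s'](R)) → 1
  σ[f<=5]((S ⋈[f=g] σ[w='s'](R))) → 1

== RESULT ==
a | u | f | w | g
9 | p | 2 | s | 2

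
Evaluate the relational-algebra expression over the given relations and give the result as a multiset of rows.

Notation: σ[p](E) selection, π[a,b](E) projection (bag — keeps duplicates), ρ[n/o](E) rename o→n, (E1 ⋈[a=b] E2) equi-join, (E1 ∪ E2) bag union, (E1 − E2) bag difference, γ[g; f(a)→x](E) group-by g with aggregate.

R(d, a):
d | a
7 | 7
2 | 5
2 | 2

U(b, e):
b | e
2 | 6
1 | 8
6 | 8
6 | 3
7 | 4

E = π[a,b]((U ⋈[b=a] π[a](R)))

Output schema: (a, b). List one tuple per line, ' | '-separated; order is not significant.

Subexpression sizes:
  U → 5
  R → 3
  π[a](R) → 3
  (U ⋈[b=a] π[a](R)) → 2
  π[a,b]((U ⋈[b=a] π[a](R))) → 2

== RESULT ==
a | b
2 | 2
7 | 7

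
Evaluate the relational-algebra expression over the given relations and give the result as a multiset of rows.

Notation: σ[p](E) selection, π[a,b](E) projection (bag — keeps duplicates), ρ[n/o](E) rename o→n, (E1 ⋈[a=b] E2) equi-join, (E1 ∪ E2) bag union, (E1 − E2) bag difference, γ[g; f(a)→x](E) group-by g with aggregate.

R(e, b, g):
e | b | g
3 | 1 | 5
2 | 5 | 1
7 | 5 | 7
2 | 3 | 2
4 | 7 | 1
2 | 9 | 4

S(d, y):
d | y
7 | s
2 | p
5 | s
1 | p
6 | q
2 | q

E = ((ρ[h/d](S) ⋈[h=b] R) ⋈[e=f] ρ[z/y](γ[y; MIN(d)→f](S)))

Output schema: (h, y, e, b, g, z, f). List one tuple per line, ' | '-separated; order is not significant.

Subexpression sizes:
  S → 6
  ρ[h/d](S) → 6
  R → 6
  (ρ[h/d](S) ⋈[h=b] R) → 4
  S → 6
  γ[y; MIN(d)→f](S) → 3
  ρ[z/y](γ[y; MIN(d)→f](S)) → 3
  ((ρ[h/d](S) ⋈[h=b] R) ⋈[e=f] ρ[z/y](γ[y; MIN(d)→f](S))) → 1

== RESULT ==
h | y | e | b | g | z | f
5 | s | 2 | 5 | 1 | q | 2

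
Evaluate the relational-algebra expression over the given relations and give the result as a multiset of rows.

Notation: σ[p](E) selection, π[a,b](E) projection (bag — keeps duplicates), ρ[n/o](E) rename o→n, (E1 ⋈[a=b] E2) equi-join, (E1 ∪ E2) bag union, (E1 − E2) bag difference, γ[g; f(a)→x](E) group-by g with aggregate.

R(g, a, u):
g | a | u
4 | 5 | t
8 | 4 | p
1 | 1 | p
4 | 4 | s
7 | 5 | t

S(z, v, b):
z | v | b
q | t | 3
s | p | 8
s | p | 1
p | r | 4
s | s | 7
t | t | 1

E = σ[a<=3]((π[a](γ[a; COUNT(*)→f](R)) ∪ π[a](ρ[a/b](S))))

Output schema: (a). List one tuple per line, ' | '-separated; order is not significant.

Row counts bottom-up:
  R → 5
  γ[a; COUNT(*)→f](R) → 3
  π[a](γ[a; COUNT(*)→f](R)) → 3
  S → 6
  ρ[a/b](S) → 6
  π[a](ρ[a/b](S)) → 6
  (π[a](γ[a; COUNT(*)→f](R)) ∪ π[a](ρ[a/b](S))) → 9
  σ[a<=3]((π[a](γ[a; COUNT(*)→f](R)) ∪ π[a](ρ[a/b](S)))) → 4

== RESULT ==
a
1
1
1
3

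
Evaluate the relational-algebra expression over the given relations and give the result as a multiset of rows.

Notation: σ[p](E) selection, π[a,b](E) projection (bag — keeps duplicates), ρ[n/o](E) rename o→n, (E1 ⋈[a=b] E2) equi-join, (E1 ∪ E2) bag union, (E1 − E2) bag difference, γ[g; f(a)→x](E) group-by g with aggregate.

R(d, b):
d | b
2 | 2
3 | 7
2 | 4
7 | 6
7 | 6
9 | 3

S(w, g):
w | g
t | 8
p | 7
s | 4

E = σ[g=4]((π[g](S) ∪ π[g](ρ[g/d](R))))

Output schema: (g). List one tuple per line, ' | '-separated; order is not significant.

Row counts bottom-up:
  S → 3
  π[g](S) → 3
  R → 6
  ρ[g/d](R) → 6
  π[g](ρ[g/d](R)) → 6
  (π[g](S) ∪ π[g](ρ[g/d](R))) → 9
  σ[g=4]((π[g](S) ∪ π[g](ρ[g/d](R)))) → 1

== RESULT ==
g
4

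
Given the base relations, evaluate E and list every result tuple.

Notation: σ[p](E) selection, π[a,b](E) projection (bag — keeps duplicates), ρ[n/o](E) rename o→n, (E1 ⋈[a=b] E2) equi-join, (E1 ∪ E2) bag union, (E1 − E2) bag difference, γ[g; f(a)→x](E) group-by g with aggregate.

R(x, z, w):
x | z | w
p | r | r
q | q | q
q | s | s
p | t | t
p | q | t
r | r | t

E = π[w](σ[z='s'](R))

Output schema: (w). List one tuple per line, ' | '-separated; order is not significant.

Stepwise |·|:
  R → 6
  σ[z='s'](R) → 1
  π[w](σ[z='s'](R)) → 1

== RESULT ==
w
s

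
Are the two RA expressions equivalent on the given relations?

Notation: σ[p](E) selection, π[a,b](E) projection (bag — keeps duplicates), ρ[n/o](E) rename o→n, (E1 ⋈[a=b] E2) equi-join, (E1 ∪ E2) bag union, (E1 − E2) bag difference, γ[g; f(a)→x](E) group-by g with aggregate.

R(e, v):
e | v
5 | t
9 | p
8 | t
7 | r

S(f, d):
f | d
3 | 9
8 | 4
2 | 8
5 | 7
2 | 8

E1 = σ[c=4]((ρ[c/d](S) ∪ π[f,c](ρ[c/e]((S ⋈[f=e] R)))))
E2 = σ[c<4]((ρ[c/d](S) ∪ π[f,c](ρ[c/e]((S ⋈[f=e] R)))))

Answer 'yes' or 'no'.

E1 per-node cardinality:
  S → 5
  ρ[c/d](S) → 5
  S → 5
  R → 4
  (S ⋈[f=e] R) → 2
  ρ[c/e]((S ⋈[f=e] R)) → 2
  π[f,c](ρ[c/e]((S ⋈[f=e] R))) → 2
  (ρ[c/d](S) ∪ π[f,c](ρ[c/e]((S ⋈[f=e] R)))) → 7
  σ[c=4]((ρ[c/d](S) ∪ π[f,c](ρ[c/e]((S ⋈[f=e] R))))) → 1
E2 per-node cardinality:
  S → 5
  ρ[c/d](S) → 5
  S → 5
  R → 4
  (S ⋈[f=e] R) → 2
  ρ[c/e]((S ⋈[f=e] R)) → 2
  π[f,c](ρ[c/e]((S ⋈[f=e] R))) → 2
  (ρ[c/d](S) ∪ π[f,c](ρ[c/e]((S ⋈[f=e] R)))) → 7
  σ[c<4]((ρ[c/d](S) ∪ π[f,c](ρ[c/e]((S ⋈[f=e] R))))) → 0

E1 result:
f | c
8 | 4
E2 result:
f | c
(0 rows)
Witness: (8, 4) appears 1× in E1 but 0× in E2.

no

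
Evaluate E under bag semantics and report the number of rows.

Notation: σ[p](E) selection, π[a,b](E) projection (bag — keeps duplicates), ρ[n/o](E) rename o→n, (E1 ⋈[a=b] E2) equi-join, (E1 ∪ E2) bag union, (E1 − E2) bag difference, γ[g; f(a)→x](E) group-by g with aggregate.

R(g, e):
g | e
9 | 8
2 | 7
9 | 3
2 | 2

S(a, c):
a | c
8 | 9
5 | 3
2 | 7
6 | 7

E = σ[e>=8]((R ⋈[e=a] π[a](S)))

Row counts bottom-up:
  R → 4
  S → 4
  π[a](S) → 4
  (R ⋈[e=a] π[a](S)) → 2
  σ[e>=8]((R ⋈[e=a] π[a](S))) → 1

|E| = 1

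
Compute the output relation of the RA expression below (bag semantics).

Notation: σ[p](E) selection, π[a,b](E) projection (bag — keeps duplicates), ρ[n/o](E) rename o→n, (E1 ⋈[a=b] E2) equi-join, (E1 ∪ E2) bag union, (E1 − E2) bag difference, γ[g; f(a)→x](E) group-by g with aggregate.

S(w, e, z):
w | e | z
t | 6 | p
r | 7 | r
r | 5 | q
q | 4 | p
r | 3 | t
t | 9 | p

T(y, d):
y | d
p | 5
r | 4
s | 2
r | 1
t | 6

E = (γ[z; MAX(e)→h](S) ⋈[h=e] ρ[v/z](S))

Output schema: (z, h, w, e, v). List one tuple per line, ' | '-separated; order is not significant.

Stepwise |·|:
  S → 6
  γ[z; MAX(e)→h](S) → 4
  S → 6
  ρ[v/z](S) → 6
  (γ[z; MAX(e)→h](S) ⋈[h=e] ρ[v/z](S)) → 4

== RESULT ==
z | h | w | e | v
p | 9 | t | 9 | p
q | 5 | r | 5 | q
r | 7 | r | 7 | r
t | 3 | r | 3 | t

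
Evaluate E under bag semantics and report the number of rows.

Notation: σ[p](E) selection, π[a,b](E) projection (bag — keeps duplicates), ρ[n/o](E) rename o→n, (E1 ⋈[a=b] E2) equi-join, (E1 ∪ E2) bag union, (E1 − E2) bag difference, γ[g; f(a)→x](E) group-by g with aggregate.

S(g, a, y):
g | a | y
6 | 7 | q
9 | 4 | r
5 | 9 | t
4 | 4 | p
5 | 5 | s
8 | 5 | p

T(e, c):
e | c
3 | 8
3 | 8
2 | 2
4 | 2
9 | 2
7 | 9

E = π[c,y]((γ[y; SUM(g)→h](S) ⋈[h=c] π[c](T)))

Per-node cardinality:
  S → 6
  γ[y; SUM(g)→h](S) → 5
  T → 6
  π[c](T) → 6
  (γ[y; SUM(g)→h](S) ⋈[h=c] π[c](T)) → 1
  π[c,y]((γ[y; SUM(g)→h](S) ⋈[h=c] π[c](T))) → 1

|E| = 1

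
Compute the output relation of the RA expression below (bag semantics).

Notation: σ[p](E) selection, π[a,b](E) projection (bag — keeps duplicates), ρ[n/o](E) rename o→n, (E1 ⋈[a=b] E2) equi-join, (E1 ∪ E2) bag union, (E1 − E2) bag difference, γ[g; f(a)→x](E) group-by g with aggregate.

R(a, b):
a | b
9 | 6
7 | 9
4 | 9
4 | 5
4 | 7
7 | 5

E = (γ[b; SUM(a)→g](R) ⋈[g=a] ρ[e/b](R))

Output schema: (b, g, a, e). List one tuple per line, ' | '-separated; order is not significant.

Row counts bottom-up:
  R → 6
  γ[b; SUM(a)→g](R) → 4
  R → 6
  ρ[e/b](R) → 6
  (γ[b; SUM(a)→g](R) ⋈[g=a] ρ[e/b](R)) → 4

== RESULT ==
b | g | a | e
6 | 9 | 9 | 6
7 | 4 | 4 | 5
7 | 4 | 4 | 7
7 | 4 | 4 | 9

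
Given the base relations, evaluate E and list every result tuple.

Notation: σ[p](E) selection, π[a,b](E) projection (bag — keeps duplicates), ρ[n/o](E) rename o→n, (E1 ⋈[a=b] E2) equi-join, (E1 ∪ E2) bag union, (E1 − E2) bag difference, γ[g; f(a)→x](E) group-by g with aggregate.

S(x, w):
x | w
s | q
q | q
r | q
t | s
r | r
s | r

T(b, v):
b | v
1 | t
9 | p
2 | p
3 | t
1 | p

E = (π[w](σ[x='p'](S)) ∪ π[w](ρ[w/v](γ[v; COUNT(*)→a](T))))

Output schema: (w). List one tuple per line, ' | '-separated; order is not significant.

Subexpression sizes:
  S → 6
  σ[x='p'](S) → 0
  π[w](σ[x='p'](S)) → 0
  T → 5
  γ[v; COUNT(*)→a](T) → 2
  ρ[w/v](γ[v; COUNT(*)→a](T)) → 2
  π[w](ρ[w/v](γ[v; COUNT(*)→a](T))) → 2
  (π[w](σ[x='p'](S)) ∪ π[w](ρ[w/v](γ[v; COUNT(*)→a](T)))) → 2

== RESULT ==
w
p
t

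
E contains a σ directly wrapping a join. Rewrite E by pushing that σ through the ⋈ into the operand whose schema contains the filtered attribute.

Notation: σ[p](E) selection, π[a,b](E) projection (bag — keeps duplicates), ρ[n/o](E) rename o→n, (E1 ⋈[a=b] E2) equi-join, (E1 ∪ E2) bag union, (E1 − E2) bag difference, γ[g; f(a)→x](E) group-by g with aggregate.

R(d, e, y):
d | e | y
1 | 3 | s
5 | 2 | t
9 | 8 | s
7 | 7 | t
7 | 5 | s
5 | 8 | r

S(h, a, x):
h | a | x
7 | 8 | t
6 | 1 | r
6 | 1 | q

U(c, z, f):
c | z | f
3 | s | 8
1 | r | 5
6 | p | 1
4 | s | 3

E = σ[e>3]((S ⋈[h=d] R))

σ filters on e, owned by the right side.
E' = (S ⋈[h=d] σ[e>3](R))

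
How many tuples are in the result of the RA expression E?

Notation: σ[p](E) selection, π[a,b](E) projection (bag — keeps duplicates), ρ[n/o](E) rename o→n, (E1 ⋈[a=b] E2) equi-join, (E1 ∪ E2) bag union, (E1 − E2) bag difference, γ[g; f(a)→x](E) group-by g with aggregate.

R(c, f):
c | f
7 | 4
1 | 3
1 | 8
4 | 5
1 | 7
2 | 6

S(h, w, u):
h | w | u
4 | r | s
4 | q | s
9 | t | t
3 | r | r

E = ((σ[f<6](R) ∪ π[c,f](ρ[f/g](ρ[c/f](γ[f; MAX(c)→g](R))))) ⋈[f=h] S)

Stepwise |·|:
  R → 6
  σ[f<6](R) → 3
  R → 6
  γ[f; MAX(c)→g](R) → 6
  ρ[c/f](γ[f; MAX(c)→g](R)) → 6
  ρ[f/g](ρ[c/f](γ[f; MAX(c)→g](R))) → 6
  π[c,f](ρ[f/g](ρ[c/f](γ[f; MAX(c)→g](R)))) → 6
  (σ[f<6](R) ∪ π[c,f](ρ[f/g](ρ[c/f](γ[f; MAX(c)→g](R))))) → 9
  S → 4
  ((σ[f<6](R) ∪ π[c,f](ρ[f/g](ρ[c/f](γ[f; MAX(c)→g](R))))) ⋈[f=h] S) → 5

|E| = 5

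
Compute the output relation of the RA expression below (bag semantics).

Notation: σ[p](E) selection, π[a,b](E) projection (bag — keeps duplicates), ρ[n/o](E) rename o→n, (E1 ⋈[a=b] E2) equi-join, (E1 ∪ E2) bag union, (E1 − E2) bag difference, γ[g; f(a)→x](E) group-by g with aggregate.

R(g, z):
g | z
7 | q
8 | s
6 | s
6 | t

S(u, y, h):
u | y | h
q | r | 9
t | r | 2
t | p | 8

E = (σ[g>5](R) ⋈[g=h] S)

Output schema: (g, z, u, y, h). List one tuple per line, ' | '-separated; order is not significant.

Row counts bottom-up:
  R → 4
  σ[g>5](R) → 4
  S → 3
  (σ[g>5](R) ⋈[g=h] S) → 1

== RESULT ==
g | z | u | y | h
8 | s | t | p | 8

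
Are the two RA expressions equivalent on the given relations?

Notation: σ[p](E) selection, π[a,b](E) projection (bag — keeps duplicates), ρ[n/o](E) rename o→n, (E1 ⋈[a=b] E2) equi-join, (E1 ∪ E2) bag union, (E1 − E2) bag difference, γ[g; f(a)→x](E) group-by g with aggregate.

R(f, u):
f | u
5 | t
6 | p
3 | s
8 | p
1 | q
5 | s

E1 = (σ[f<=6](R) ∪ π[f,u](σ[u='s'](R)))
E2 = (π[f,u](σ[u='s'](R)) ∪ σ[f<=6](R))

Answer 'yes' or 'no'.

E1 subexpression sizes:
  R → 6
  σ[f<=6](R) → 5
  R → 6
  σ[u='s'](R) → 2
  π[f,u](σ[u='s'](R)) → 2
  (σ[f<=6](R) ∪ π[f,u](σ[u='s'](R))) → 7
E2 subexpression sizes:
  R → 6
  σ[u='s'](R) → 2
  π[f,u](σ[u='s'](R)) → 2
  R → 6
  σ[f<=6](R) → 5
  (π[f,u](σ[u='s'](R)) ∪ σ[f<=6](R)) → 7

E1 and E2 produce the same multiset:
f | u
1 | q
3 | s
3 | s
5 | s
5 | s
5 | t
6 | p

yes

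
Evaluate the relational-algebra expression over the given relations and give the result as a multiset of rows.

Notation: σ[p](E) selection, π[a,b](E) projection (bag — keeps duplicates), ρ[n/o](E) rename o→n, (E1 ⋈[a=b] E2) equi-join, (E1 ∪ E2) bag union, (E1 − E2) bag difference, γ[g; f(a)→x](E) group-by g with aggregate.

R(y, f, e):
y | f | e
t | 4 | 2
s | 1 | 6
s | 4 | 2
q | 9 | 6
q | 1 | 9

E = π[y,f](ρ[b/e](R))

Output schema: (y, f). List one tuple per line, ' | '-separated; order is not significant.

Subexpression sizes:
  R → 5
  ρ[b/e](R) → 5
  π[y,f](ρ[b/e](R)) → 5

== RESULT ==
y | f
q | 1
q | 9
s | 1
s | 4
t | 4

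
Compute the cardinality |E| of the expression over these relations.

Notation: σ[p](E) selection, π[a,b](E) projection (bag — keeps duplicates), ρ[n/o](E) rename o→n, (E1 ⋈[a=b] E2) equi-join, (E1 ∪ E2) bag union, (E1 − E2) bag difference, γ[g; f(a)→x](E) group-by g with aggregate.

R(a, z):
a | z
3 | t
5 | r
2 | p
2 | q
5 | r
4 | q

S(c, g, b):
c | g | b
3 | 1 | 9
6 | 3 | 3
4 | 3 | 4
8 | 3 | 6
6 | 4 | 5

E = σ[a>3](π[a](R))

Row counts bottom-up:
  R → 6
  π[a](R) → 6
  σ[a>3](π[a](R)) → 3

|E| = 3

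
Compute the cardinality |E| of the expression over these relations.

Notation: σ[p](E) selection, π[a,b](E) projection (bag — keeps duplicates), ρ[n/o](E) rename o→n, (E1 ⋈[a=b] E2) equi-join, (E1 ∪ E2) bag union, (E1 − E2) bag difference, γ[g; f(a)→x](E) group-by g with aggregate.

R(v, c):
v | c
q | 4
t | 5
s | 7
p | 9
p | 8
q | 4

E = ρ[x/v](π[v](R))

Subexpression sizes:
  R → 6
  π[v](R) → 6
  ρ[x/v](π[v](R)) → 6

|E| = 6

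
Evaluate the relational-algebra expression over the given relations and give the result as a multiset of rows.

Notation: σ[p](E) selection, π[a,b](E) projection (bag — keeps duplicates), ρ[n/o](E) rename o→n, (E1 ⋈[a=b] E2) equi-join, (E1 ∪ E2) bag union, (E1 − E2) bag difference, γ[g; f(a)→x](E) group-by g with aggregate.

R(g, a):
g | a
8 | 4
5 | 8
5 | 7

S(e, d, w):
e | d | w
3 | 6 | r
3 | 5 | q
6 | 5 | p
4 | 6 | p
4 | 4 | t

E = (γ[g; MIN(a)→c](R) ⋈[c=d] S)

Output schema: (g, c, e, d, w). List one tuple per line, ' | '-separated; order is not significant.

Per-node cardinality:
  R → 3
  γ[g; MIN(a)→c](R) → 2
  S → 5
  (γ[g; MIN(a)→c](R) ⋈[c=d] S) → 1

== RESULT ==
g | c | e | d | w
8 | 4 | 4 | 4 | t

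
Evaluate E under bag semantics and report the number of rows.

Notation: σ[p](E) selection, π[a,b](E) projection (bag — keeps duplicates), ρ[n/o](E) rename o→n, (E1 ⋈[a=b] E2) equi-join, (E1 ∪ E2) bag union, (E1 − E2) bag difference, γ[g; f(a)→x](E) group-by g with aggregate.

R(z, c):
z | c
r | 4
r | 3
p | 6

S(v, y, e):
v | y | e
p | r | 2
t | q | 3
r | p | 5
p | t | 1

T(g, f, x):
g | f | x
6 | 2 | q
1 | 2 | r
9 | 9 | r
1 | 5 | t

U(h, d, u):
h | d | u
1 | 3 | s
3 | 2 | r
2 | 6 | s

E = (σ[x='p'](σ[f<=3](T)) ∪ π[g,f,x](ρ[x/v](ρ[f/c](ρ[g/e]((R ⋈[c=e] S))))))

Stepwise |·|:
  T → 4
  σ[f<=3](T) → 2
  σ[x='p'](σ[f<=3](T)) → 0
  R → 3
  S → 4
  (R ⋈[c=e] S) → 1
  ρ[g/e]((R ⋈[c=e] S)) → 1
  ρ[f/c](ρ[g/e]((R ⋈[c=e] S))) → 1
  ρ[x/v](ρ[f/c](ρ[g/e]((R ⋈[c=e] S)))) → 1
  π[g,f,x](ρ[x/v](ρ[f/c](ρ[g/e]((R ⋈[c=e] S))))) → 1
  (σ[x='p'](σ[f<=3](T)) ∪ π[g,f,x](ρ[x/v](ρ[f/c](ρ[g/e]((R ⋈[c=e] S)))))) → 1

|E| = 1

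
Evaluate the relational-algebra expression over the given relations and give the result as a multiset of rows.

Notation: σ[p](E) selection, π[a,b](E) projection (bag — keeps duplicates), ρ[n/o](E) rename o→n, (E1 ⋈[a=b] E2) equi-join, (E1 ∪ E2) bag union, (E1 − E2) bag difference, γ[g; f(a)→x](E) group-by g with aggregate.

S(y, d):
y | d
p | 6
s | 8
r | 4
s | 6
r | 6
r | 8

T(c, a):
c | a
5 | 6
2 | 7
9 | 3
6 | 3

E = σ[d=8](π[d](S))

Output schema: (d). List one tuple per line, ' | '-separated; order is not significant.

Row counts bottom-up:
  S → 6
  π[d](S) → 6
  σ[d=8](π[d](S)) → 2

== RESULT ==
d
8
8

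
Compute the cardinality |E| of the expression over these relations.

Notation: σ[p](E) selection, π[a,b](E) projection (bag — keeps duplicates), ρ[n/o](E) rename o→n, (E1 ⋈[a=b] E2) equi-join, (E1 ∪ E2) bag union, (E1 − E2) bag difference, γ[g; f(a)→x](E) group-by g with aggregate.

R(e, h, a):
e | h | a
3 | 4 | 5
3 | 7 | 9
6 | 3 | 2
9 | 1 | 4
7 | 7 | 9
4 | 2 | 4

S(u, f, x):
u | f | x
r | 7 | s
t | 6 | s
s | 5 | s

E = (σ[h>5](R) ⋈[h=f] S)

Subexpression sizes:
  R → 6
  σ[h>5](R) → 2
  S → 3
  (σ[h>5](R) ⋈[h=f] S) → 2

|E| = 2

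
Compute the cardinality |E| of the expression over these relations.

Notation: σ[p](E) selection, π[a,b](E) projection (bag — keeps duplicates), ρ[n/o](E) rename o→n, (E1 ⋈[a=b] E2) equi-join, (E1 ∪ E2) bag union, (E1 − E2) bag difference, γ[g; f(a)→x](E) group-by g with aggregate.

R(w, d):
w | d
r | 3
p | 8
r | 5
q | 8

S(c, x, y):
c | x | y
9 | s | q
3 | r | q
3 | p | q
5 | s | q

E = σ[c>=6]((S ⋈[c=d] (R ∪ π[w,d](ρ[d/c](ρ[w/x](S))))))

Subexpression sizes:
  S → 4
  R → 4
  S → 4
  ρ[w/x](S) → 4
  ρ[d/c](ρ[w/x](S)) → 4
  π[w,d](ρ[d/c](ρ[w/x](S))) → 4
  (R ∪ π[w,d](ρ[d/c](ρ[w/x](S)))) → 8
  (S ⋈[c=d] (R ∪ π[w,d](ρ[d/c](ρ[w/x](S))))) → 9
  σ[c>=6]((S ⋈[c=d] (R ∪ π[w,d](ρ[d/c](ρ[w/x](S)))))) → 1

|E| = 1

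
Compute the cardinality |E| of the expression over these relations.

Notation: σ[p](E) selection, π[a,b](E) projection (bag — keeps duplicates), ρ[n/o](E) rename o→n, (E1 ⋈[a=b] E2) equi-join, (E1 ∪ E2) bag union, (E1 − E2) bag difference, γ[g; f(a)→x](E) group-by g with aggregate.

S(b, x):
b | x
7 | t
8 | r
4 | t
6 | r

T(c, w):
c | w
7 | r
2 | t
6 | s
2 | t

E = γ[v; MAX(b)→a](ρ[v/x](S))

Stepwise |·|:
  S → 4
  ρ[v/x](S) → 4
  γ[v; MAX(b)→a](ρ[v/x](S)) → 2

|E| = 2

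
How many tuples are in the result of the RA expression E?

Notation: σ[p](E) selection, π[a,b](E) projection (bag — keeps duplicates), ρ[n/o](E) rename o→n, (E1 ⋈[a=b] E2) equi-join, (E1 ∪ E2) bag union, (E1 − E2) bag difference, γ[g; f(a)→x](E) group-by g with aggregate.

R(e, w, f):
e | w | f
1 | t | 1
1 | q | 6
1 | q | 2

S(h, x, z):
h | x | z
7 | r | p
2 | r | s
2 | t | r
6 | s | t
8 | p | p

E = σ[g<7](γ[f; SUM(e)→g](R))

Stepwise |·|:
  R → 3
  γ[f; SUM(e)→g](R) → 3
  σ[g<7](γ[f; SUM(e)→g](R)) → 3

|E| = 3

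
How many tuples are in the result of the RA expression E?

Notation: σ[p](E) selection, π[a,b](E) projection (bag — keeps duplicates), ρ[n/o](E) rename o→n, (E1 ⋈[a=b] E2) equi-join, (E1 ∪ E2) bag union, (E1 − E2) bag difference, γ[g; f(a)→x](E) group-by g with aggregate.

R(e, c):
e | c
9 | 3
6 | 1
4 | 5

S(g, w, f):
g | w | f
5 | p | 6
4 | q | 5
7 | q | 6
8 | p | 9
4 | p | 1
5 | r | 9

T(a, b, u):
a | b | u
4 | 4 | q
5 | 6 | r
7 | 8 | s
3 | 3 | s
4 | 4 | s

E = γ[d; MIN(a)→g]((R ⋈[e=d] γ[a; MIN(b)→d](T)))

Subexpression sizes:
  R → 3
  T → 5
  γ[a; MIN(b)→d](T) → 4
  (R ⋈[e=d] γ[a; MIN(b)→d](T)) → 2
  γ[d; MIN(a)→g]((R ⋈[e=d] γ[a; MIN(b)→d](T))) → 2

|E| = 2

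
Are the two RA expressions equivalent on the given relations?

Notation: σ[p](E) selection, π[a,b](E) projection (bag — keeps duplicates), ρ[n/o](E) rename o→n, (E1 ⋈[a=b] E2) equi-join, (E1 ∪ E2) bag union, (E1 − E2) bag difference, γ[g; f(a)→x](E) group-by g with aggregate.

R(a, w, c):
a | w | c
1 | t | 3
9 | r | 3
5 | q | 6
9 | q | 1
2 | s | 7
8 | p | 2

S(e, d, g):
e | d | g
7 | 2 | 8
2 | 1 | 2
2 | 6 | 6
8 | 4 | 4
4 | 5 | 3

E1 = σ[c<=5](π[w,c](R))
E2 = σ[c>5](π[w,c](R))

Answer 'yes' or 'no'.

E1 subexpression sizes:
  R → 6
  π[w,c](R) → 6
  σ[c<=5](π[w,c](R)) → 4
E2 subexpression sizes:
  R → 6
  π[w,c](R) → 6
  σ[c>5](π[w,c](R)) → 2

E1 result:
w | c
p | 2
q | 1
r | 3
t | 3
E2 result:
w | c
q | 6
s | 7
Witness: ('t', 3) appears 1× in E1 but 0× in E2.

no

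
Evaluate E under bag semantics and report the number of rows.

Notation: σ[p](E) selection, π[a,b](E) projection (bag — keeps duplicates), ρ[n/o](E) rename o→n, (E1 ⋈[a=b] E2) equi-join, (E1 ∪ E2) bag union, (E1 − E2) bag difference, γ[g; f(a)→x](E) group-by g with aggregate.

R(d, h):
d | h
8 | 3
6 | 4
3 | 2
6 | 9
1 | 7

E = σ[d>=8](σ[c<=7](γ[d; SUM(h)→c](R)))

Subexpression sizes:
  R → 5
  γ[d; SUM(h)→c](R) → 4
  σ[c<=7](γ[d; SUM(h)→c](R)) → 3
  σ[d>=8](σ[c<=7](γ[d; SUM(h)→c](R))) → 1

|E| = 1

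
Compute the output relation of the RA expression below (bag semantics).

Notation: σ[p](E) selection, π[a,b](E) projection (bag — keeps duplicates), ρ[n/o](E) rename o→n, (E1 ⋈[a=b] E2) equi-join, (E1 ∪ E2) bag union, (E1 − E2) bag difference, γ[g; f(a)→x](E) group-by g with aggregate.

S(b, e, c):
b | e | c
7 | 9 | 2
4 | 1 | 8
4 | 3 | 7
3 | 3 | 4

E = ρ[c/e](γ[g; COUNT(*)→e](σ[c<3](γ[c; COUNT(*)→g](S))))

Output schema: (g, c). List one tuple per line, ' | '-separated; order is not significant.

Per-node cardinality:
  S → 4
  γ[c; COUNT(*)→g](S) → 4
  σ[c<3](γ[c; COUNT(*)→g](S)) → 1
  γ[g; COUNT(*)→e](σ[c<3](γ[c; COUNT(*)→g](S))) → 1
  ρ[c/e](γ[g; COUNT(*)→e](σ[c<3](γ[c; COUNT(*)→g](S)))) → 1

== RESULT ==
g | c
1 | 1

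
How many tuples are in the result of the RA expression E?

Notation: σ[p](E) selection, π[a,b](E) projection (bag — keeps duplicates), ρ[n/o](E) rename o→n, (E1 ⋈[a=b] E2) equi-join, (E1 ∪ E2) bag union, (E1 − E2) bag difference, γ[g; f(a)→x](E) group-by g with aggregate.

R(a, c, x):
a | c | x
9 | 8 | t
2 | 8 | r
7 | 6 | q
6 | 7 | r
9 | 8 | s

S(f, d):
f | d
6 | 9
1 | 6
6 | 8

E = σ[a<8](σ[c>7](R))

Stepwise |·|:
  R → 5
  σ[c>7](R) → 3
  σ[a<8](σ[c>7](R)) → 1

|E| = 1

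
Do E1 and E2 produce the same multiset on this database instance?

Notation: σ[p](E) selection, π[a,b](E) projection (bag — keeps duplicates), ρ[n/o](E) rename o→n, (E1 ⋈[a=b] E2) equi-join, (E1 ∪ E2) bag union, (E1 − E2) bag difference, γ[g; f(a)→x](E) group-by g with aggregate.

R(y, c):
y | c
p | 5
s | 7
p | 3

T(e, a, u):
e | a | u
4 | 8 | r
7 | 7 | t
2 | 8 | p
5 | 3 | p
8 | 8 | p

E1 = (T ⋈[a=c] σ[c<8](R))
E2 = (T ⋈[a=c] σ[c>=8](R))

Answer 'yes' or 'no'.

E1 row counts bottom-up:
  T → 5
  R → 3
  σ[c<8](R) → 3
  (T ⋈[a=c] σ[c<8](R)) → 2
E2 row counts bottom-up:
  T → 5
  R → 3
  σ[c>=8](R) → 0
  (T ⋈[a=c] σ[c>=8](R)) → 0

E1 result:
e | a | u | y | c
5 | 3 | p | p | 3
7 | 7 | t | s | 7
E2 result:
e | a | u | y | c
(0 rows)
Witness: (5, 3, 'p', 'p', 3) appears 1× in E1 but 0× in E2.

no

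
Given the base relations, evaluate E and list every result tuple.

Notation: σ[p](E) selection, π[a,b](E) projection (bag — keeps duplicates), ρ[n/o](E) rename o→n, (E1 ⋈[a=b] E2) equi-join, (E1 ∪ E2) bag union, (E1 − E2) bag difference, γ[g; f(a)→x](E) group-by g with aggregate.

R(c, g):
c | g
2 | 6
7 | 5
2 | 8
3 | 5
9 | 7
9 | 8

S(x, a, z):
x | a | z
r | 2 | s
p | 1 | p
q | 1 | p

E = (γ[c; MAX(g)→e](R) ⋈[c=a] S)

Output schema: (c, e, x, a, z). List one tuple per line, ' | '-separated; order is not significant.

Stepwise |·|:
  R → 6
  γ[c; MAX(g)→e](R) → 4
  S → 3
  (γ[c; MAX(g)→e](R) ⋈[c=a] S) → 1

== RESULT ==
c | e | x | a | z
2 | 8 | r | 2 | s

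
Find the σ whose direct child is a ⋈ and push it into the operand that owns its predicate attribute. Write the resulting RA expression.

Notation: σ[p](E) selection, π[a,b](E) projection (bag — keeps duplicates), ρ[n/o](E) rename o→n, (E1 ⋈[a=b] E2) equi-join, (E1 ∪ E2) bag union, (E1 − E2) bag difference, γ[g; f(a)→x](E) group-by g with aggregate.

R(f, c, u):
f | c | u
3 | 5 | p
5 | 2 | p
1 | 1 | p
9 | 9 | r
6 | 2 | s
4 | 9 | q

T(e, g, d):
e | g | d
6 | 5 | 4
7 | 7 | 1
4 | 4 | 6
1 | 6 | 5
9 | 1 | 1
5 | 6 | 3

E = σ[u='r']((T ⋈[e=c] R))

σ filters on u, owned by the right side.
E' = (T ⋈[e=c] σ[u='r'](R))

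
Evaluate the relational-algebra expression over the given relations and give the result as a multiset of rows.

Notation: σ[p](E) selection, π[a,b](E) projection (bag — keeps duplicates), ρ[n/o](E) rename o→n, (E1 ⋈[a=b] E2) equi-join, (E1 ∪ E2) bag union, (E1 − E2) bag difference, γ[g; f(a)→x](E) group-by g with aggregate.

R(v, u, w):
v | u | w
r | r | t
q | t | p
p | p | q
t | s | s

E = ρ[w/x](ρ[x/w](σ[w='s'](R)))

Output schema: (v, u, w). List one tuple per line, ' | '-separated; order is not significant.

Subexpression sizes:
  R → 4
  σ[w='s'](R) → 1
  ρ[x/w](σ[w='s'](R)) → 1
  ρ[w/x](ρ[x/w](σ[w='s'](R))) → 1

== RESULT ==
v | u | w
t | s | s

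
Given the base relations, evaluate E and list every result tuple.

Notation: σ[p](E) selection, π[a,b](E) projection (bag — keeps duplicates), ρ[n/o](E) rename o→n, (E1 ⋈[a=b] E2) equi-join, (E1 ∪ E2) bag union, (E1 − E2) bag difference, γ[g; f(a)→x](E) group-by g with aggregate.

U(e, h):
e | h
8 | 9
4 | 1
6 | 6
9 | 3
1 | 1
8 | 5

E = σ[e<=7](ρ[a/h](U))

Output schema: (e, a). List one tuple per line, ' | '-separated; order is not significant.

Per-node cardinality:
  U → 6
  ρ[a/h](U) → 6
  σ[e<=7](ρ[a/h](U)) → 3

== RESULT ==
e | a
1 | 1
4 | 1
6 | 6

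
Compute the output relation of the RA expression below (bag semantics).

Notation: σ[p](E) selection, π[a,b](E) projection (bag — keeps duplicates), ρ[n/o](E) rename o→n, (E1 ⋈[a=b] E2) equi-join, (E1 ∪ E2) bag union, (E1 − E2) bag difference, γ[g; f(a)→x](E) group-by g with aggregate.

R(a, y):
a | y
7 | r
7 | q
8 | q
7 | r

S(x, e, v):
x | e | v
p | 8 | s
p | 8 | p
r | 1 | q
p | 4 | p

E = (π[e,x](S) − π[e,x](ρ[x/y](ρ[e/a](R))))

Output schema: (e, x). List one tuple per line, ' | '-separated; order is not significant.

Row counts bottom-up:
  S → 4
  π[e,x](S) → 4
  R → 4
  ρ[e/a](R) → 4
  ρ[x/y](ρ[e/a](R)) → 4
  π[e,x](ρ[x/y](ρ[e/a](R))) → 4
  (π[e,x](S) − π[e,x](ρ[x/y](ρ[e/a](R)))) → 4

== RESULT ==
e | x
1 | r
4 | p
8 | p
8 | p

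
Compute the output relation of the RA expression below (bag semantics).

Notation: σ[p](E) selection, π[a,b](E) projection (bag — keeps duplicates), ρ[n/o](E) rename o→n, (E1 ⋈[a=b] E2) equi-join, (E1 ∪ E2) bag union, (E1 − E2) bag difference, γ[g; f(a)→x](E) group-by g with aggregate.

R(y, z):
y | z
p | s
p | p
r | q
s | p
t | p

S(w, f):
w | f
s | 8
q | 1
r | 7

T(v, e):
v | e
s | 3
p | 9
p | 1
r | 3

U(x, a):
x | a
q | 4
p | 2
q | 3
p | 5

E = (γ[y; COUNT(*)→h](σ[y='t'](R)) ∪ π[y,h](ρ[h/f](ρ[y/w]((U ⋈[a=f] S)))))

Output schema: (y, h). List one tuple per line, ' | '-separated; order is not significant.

Subexpression sizes:
  R → 5
  σ[y='t'](R) → 1
  γ[y; COUNT(*)→h](σ[y='t'](R)) → 1
  U → 4
  S → 3
  (U ⋈[a=f] S) → 0
  ρ[y/w]((U ⋈[a=f] S)) → 0
  ρ[h/f](ρ[y/w]((U ⋈[a=f] S))) → 0
  π[y,h](ρ[h/f](ρ[y/w]((U ⋈[a=f] S)))) → 0
  (γ[y; COUNT(*)→h](σ[y='t'](R)) ∪ π[y,h](ρ[h/f](ρ[y/w]((U ⋈[a=f] S))))) → 1

== RESULT ==
y | h
t | 1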